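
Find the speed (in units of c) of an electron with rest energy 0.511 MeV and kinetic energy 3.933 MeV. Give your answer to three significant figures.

0.993c

K = (γ−1)mc², so γ = 1 + 3.933/0.511 = 8.6967.
Then v/c = √(1 − γ⁻²) = √(1 − 0.0132218) = √0.9867782 = 0.993.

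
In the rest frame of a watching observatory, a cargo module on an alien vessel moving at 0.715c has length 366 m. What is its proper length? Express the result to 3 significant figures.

524 m

With β = 0.715, γ = 1/√(1 − 0.715²) = 1/√0.488775 = 1.4304.
Proper length: L₀ = γ·L = 1.4304 × 366 = 524 m.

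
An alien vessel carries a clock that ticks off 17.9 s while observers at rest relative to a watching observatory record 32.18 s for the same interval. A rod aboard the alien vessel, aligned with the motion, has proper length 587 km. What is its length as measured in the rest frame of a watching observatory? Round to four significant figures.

326.5 km

The time-dilation ratio gives γ = 32.18/17.9 = 1.79777.
L = L₀/γ = 587/1.79777 = 326.5 km.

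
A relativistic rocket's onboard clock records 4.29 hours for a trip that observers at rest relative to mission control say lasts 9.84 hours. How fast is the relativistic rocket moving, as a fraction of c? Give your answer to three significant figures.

γ = Δt/Δτ = 9.84/4.29 = 2.2937.
β = √(1 − 1/γ²) = √(1 − 0.190076) = √0.809924 = 0.900.

0.900c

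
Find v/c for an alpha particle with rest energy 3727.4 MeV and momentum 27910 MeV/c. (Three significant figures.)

pc/(mc²) = 27910/3727.4 = 7.4878 = βγ = β/√(1−β²).
So β² = x²/(1 + x²) with x = 7.4878: x² = 56.0671, β² = 56.0671/57.0671 = 0.982477, β = 0.991.

0.991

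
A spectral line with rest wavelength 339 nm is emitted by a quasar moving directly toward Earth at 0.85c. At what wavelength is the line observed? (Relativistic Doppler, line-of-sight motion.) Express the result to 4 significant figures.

Relativistic Doppler for wavelength: λ_obs = λ_src · √((1−β)/(1+β)).
With β = 0.85: factor = √(0.15/1.85) = 0.28475.
λ_obs = 339 × 0.28475 = 96.53 nm.

96.53 nm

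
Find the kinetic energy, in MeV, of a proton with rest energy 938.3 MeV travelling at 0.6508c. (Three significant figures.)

β² = 0.42354064, so γ = 1/√0.57645936 = 1.31709.
Kinetic energy: K = (γ − 1)mc² = (1.31709 − 1) × 938.3 MeV = 0.31709 × 938.3 = 298 MeV.

298 MeV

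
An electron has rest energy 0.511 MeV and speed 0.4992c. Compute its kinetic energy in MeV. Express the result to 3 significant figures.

0.0787 MeV

With β = 0.4992, γ = 1/√(1 − 0.4992²) = 1/√0.75079936 = 1.15409.
Kinetic energy: K = (γ − 1)mc² = (1.15409 − 1) × 0.511 MeV = 0.15409 × 0.511 = 0.0787 MeV.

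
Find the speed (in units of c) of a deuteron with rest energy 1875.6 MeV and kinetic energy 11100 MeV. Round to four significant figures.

γ = 1 + K/(mc²) = 1 + 11100/1875.6 = 6.9181.
β = √(1 − 1/γ²) = √(1 − 0.0208942) = √0.9791058 = 0.9895.

0.9895c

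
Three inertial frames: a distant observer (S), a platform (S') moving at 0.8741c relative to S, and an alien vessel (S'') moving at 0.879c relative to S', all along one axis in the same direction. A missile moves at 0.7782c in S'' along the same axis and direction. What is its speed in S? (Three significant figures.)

0.999c

Apply u = (u'+v)/(1+u'v) twice. Missile in the platform frame: (0.7782+0.879)/(1+0.7782·0.879) = 1.6572/1.6840378 = 0.98406c.
That velocity, transformed to the rest frame of a distant observer: (0.98406+0.8741)/(1+0.98406·0.8741) = 1.85816/1.860166846 = 0.99892c.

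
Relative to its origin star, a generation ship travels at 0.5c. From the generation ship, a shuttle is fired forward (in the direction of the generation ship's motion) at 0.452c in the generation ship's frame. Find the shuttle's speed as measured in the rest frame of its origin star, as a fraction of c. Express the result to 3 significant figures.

In units of c, u = (u' + v)/(1 + u'v) with u' = 0.452 and v = 0.5.
Numerator: 0.452 + 0.5 = 0.952. Denominator: 1 + (0.452)(0.5) = 1.226.
u = 0.952/1.226 = 0.77651, so the speed is 0.777c.

0.777c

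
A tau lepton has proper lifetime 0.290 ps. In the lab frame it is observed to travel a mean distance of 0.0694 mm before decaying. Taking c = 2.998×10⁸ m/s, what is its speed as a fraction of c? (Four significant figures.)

0.6239c

Lab distance = (lab lifetime)·v = γτ·βc, so βγ = d/(cτ) = 6.940×10^-5/(2.998×10⁸ × 2.900×10^-13) = 0.79823.
With βγ = 0.79823: γ² = 1 + (βγ)² = 1.637171, and β = (βγ)/γ = 0.79823/1.27952 = 0.6239.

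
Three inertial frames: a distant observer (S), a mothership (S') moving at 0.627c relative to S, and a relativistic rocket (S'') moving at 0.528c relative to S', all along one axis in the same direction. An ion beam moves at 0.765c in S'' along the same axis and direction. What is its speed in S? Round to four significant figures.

Compose velocities in two stages. Stage 1 (into S'): u₁ = (0.765+0.528)/(1+0.765×0.528) = 0.92099.
Stage 2 (into S): u = (0.92099+0.627)/(1+0.92099×0.627) = 0.98132, so the speed is 0.9813c.

0.9813c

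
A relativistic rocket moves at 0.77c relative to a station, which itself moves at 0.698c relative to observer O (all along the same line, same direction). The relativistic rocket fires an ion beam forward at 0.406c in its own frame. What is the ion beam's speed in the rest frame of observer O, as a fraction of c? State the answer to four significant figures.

First combine the ion beam and relativistic rocket (S''→S'): u₁ = (0.406 + 0.77)/(1 + 0.406×0.77) = 1.176/1.31262 = 0.89592.
Then combine with the station (S'→S): u = (0.89592 + 0.698)/(1 + 0.89592×0.698) = 1.59392/1.62535216 = 0.98066.

0.9807c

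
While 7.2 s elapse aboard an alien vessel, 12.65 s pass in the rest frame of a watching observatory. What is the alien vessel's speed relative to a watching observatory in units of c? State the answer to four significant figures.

0.8222c

γ = Δt/Δτ = 12.65/7.2 = 1.7569.
β = √(1 − 1/γ²) = √(1 − 0.323971) = √0.676029 = 0.8222.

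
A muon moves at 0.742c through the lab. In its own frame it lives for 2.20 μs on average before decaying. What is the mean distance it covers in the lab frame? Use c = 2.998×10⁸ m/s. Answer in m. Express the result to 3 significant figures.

730 m

γ = 1/√(1 − β²) = 1/√(1 − 0.550564) = 1/√0.449436 = 1/0.6704 = 1.4916.
Lab-frame lifetime: Δt = γτ = 1.4916 × 2.20 μs = 3.2815 μs.
Distance: d = vΔt = 0.742 × 2.998×10⁸ m/s × 3.2815×10^-6 s = 730 m.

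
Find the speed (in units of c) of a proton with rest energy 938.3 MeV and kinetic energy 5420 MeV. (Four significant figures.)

K = (γ−1)mc², so γ = 1 + 5420/938.3 = 6.7764.
Then v/c = √(1 − γ⁻²) = √(1 − 0.0217772) = √0.9782228 = 0.9891.

0.9891c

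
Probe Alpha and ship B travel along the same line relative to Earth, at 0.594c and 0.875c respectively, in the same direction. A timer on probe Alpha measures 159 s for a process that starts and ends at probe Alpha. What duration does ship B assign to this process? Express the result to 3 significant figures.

196 s

The velocity of probe Alpha relative to ship B is (0.594 − 0.875)c / (1 − 0.594×0.875) = −0.58511c; relative speed 0.58511c.
At |u| = 0.58511c, γ = (1 − 0.342354)^(−1/2) = 1.2331.
The clock on probe Alpha records proper time, so ship B measures Δt = γΔτ = 1.2331 × 159 = 196 s.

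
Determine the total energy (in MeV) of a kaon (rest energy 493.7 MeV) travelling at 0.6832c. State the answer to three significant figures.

With β = 0.6832, γ = 1/√(1 − 0.6832²) = 1/√0.53323776 = 1.3694.
Total energy: E = γmc² = 1.3694 × 493.7 MeV = 676 MeV.

676 MeV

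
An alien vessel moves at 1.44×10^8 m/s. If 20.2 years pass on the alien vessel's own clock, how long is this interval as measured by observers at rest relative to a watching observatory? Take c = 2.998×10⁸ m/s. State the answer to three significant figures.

23.0 years

β = v/c = (1.44×10^8 m/s)/(2.998×10⁸ m/s) = 0.48032.
γ = 1/√(1 − β²) = 1/√(1 − 0.2307073024) = 1/√0.7692926976 = 1/0.877093 = 1.1401.
The onboard clock measures proper time, so the interval in the rest frame of a watching observatory is dilated: Δt = γ·Δτ = 1.1401 × 20.2 years = 23.0 years.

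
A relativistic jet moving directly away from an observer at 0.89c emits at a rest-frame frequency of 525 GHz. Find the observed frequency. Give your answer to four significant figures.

Relativistic Doppler (source moving away): f_obs = f_src · √((1−β)/(1+β)).
With β = 0.89: factor = √(0.11/1.89) = 0.24125.
f_obs = 525 × 0.24125 = 126.7 GHz.

126.7 GHz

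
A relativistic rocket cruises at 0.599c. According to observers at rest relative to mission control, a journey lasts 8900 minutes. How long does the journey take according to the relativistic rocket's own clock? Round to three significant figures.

7130 minutes

γ = 1/√(1 − β²) = 1/√(1 − 0.358801) = 1/√0.641199 = 1/0.800749 = 1.2488.
The moving clock records proper time: Δτ = Δt/γ = 8900/1.2488 = 7130 minutes.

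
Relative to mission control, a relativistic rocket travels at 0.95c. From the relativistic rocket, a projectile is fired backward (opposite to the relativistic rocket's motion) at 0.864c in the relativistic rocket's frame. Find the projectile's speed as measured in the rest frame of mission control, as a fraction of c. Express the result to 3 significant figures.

In units of c, u = (u' + v)/(1 + u'v) with u' = −0.864 and v = 0.95.
Numerator: −0.864 + 0.95 = 0.086. Denominator: 1 + (−0.864)(0.95) = 0.1792.
u = 0.086/0.1792 = 0.47991, so the speed is 0.480c.

0.480c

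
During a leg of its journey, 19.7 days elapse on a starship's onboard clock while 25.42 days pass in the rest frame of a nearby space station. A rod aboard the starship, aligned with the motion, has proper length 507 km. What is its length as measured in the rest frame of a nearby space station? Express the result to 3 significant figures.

393 km

From Δt = γΔτ: γ = 25.42/19.7 = 1.29036.
The rod contracts by the same γ: 507 km / 1.29036 = 393 km.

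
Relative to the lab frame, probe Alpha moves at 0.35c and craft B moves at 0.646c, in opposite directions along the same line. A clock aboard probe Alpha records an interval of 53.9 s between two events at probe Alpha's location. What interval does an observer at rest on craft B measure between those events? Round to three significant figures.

The velocity of probe Alpha relative to craft B is (0.35 + 0.646)c / (1 + 0.35×0.646) = 0.81233c; relative speed 0.81233c.
γ for this relative speed: γ = 1/√(1 − 0.65988) = 1.7147.
Probe Alpha's interval is proper; time dilation gives Δt_B = γΔτ = 1.7147 × 53.9 s = 92.4 s.

92.4 s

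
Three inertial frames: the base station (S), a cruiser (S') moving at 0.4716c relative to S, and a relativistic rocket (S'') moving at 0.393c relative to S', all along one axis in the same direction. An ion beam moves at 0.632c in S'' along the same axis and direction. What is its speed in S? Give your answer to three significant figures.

0.932c

Apply u = (u'+v)/(1+u'v) twice. Ion beam in the cruiser frame: (0.632+0.393)/(1+0.632·0.393) = 1.025/1.248376 = 0.82107c.
That velocity, transformed to the rest frame of the base station: (0.82107+0.4716)/(1+0.82107·0.4716) = 1.29267/1.387216612 = 0.93184c.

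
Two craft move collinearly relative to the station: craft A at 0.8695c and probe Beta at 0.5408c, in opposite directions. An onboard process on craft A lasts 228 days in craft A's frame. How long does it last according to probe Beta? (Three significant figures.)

Transform craft A's velocity into probe Beta's frame: (0.8695 + 0.5408)/(1 + 0.8695·0.5408) = 1.4103/1.4702256, so the relative speed is 0.95924c.
At |u| = 0.95924c, γ = (1 − 0.920141)^(−1/2) = 3.5387.
Craft A's interval is proper; time dilation gives Δt_B = γΔτ = 3.5387 × 228 days = 807 days.

807 days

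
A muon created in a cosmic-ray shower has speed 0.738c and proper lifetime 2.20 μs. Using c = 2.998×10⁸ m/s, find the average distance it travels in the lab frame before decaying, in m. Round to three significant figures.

β² = 0.544644, so γ = 1/√0.455356 = 1.4819.
Lab-frame lifetime: Δt = γτ = 1.4819 × 2.20 μs = 3.2602 μs.
Distance: d = vΔt = 0.738 × 2.998×10⁸ m/s × 3.2602×10^-6 s = 721 m.

721 m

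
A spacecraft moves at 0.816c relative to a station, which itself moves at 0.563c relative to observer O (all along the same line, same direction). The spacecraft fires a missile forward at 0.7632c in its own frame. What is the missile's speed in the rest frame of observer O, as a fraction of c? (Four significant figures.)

0.9924c

Apply u = (u'+v)/(1+u'v) twice. Missile in the station frame: (0.7632+0.816)/(1+0.7632·0.816) = 1.5792/1.6227712 = 0.97315c.
That velocity, transformed to the rest frame of observer O: (0.97315+0.563)/(1+0.97315·0.563) = 1.53615/1.54788345 = 0.99242c.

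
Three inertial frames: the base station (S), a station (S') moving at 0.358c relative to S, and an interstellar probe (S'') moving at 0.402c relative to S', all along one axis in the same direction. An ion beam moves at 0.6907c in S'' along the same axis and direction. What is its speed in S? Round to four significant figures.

Apply u = (u'+v)/(1+u'v) twice. Ion beam in the station frame: (0.6907+0.402)/(1+0.6907·0.402) = 1.0927/1.2776614 = 0.85523c.
That velocity, transformed to the rest frame of the base station: (0.85523+0.358)/(1+0.85523·0.358) = 1.21323/1.30617234 = 0.92884c.

0.9288c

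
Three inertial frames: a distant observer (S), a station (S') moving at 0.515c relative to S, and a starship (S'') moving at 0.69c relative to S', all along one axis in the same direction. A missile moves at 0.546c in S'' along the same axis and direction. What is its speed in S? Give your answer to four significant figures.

First combine the missile and starship (S''→S'): u₁ = (0.546 + 0.69)/(1 + 0.546×0.69) = 1.236/1.37674 = 0.89777.
Then combine with the station (S'→S): u = (0.89777 + 0.515)/(1 + 0.89777×0.515) = 1.41277/1.46235155 = 0.96609.

0.9661c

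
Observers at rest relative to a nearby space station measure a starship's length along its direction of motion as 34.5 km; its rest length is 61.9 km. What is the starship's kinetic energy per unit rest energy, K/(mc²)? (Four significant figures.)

Length contraction gives γ = L₀/L = 61.9/34.5 = 1.7942.
Since K = (γ−1)mc², K/(mc²) = 1.7942 − 1 = 0.7942.

0.7942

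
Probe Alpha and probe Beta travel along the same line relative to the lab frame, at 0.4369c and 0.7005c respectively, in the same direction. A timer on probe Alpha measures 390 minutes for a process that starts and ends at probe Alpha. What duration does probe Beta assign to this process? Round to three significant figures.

The velocity of probe Alpha relative to probe Beta is (0.4369 − 0.7005)c / (1 − 0.4369×0.7005) = −0.37985c; relative speed 0.37985c.
γ for this relative speed: γ = 1/√(1 − 0.144286) = 1.081.
The clock on probe Alpha records proper time, so probe Beta measures Δt = γΔτ = 1.081 × 390 = 422 minutes.

422 minutes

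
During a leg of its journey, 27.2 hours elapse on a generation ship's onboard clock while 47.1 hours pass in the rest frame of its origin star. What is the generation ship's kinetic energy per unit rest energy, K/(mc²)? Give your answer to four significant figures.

0.7316

The time-dilation ratio gives γ = 47.1/27.2 = 1.73162.
Since K = (γ−1)mc², K/(mc²) = 1.73162 − 1 = 0.7316.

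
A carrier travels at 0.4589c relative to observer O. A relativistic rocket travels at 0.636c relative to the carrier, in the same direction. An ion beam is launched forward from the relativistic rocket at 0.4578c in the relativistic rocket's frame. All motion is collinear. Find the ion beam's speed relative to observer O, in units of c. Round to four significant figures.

0.9404c

Apply u = (u'+v)/(1+u'v) twice. Ion beam in the carrier frame: (0.4578+0.636)/(1+0.4578·0.636) = 1.0938/1.2911608 = 0.84714c.
That velocity, transformed to the rest frame of observer O: (0.84714+0.4589)/(1+0.84714·0.4589) = 1.30604/1.388752546 = 0.94044c.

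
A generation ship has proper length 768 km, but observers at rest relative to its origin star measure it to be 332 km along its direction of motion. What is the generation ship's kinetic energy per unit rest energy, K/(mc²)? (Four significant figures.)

1.313

γ = L₀/L = 768/332 = 2.31325.
K/(mc²) = γ − 1 = 2.31325 − 1 = 1.313.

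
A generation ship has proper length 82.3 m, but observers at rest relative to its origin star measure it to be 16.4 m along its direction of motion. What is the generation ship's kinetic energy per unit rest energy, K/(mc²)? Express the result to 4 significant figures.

4.018

γ = L₀/L = 82.3/16.4 = 5.01829.
K/(mc²) = γ − 1 = 5.01829 − 1 = 4.018.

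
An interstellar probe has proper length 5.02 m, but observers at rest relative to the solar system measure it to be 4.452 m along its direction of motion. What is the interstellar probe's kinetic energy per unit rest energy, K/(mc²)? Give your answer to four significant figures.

γ = L₀/L = 5.02/4.452 = 1.12758.
K/(mc²) = γ − 1 = 1.12758 − 1 = 0.1276.

0.1276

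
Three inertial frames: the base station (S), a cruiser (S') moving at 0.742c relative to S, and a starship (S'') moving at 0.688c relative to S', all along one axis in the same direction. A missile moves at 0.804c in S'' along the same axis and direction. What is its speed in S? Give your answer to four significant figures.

First combine the missile and starship (S''→S'): u₁ = (0.804 + 0.688)/(1 + 0.804×0.688) = 1.492/1.553152 = 0.96063.
Then combine with the cruiser (S'→S): u = (0.96063 + 0.742)/(1 + 0.96063×0.742) = 1.70263/1.71278746 = 0.99407.

0.9941c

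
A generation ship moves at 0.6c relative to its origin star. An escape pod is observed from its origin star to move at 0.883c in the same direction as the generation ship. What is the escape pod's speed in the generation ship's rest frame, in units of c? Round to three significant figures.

Transform to the generation ship's frame: u' = (u − v)/(1 − uv/c²).
u' = (0.883 − 0.6)/(1 − 0.883×0.6) = 0.283/0.4702 = 0.60187.
Speed in the generation ship's frame: 0.602c (in the same direction).

0.602c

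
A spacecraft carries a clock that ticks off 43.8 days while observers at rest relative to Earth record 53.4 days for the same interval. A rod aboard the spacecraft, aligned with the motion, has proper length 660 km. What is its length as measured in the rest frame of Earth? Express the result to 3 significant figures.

541 km

From Δt = γΔτ: γ = 53.4/43.8 = 1.21918.
The rod contracts by the same γ: 660 km / 1.21918 = 541 km.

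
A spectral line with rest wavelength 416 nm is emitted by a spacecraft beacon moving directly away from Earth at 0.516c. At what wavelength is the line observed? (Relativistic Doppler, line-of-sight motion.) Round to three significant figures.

Relativistic Doppler for wavelength: λ_obs = λ_src · √((1+β)/(1−β)).
With β = 0.516: factor = √(1.516/0.484) = 1.7698.
λ_obs = 416 × 1.7698 = 736 nm.

736 nm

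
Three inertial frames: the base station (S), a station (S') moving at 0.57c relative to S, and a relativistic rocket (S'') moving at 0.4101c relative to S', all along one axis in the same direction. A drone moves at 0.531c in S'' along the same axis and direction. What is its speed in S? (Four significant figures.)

0.9322c

Compose velocities in two stages. Stage 1 (into S'): u₁ = (0.531+0.4101)/(1+0.531×0.4101) = 0.77281.
Stage 2 (into S): u = (0.77281+0.57)/(1+0.77281×0.57) = 0.93218, so the speed is 0.9322c.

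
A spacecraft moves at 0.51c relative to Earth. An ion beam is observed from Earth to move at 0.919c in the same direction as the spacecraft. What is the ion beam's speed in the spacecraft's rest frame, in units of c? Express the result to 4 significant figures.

0.7698c

Transform to the spacecraft's frame: u' = (u − v)/(1 − uv/c²).
u' = (0.919 − 0.51)/(1 − 0.919×0.51) = 0.409/0.53131 = 0.7698.
Speed in the spacecraft's frame: 0.7698c (in the same direction).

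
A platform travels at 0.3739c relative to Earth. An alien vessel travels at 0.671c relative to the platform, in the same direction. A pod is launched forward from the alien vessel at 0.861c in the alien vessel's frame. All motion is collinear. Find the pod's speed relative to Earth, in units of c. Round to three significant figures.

First combine the pod and alien vessel (S''→S'): u₁ = (0.861 + 0.671)/(1 + 0.861×0.671) = 1.532/1.577731 = 0.97101.
Then combine with the platform (S'→S): u = (0.97101 + 0.3739)/(1 + 0.97101×0.3739) = 1.34491/1.363060639 = 0.98668.

0.987c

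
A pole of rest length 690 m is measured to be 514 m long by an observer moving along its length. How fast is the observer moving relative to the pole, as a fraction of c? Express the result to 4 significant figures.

0.6671c

Length contraction gives γ = L₀/L = 690/514 = 1.3424.
β = √(1 − 1/γ²) = √0.445073 = 0.6671.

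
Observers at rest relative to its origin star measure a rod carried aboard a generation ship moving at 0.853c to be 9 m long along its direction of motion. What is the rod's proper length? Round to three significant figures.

17.2 m

Lorentz factor: γ = (1 − 0.727609)^(−1/2) = 1.916.
Proper length: L₀ = γ·L = 1.916 × 9 = 17.2 m.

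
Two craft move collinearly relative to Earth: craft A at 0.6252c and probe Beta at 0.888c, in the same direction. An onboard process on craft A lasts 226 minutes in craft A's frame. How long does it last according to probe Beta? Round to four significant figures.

The velocity of craft A relative to probe Beta is (0.6252 − 0.888)c / (1 − 0.6252×0.888) = −0.5908c; relative speed 0.5908c.
At |u| = 0.5908c, γ = (1 − 0.349045)^(−1/2) = 1.2394.
Craft A's interval is proper; time dilation gives Δt_B = γΔτ = 1.2394 × 226 minutes = 280.1 minutes.

280.1 minutes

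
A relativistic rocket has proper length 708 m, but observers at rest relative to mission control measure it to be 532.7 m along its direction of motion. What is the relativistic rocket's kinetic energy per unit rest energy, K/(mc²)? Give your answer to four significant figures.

0.3291

From L = L₀/γ: γ = 708/532.7 = 1.32908.
Since K = (γ−1)mc², K/(mc²) = 1.32908 − 1 = 0.3291.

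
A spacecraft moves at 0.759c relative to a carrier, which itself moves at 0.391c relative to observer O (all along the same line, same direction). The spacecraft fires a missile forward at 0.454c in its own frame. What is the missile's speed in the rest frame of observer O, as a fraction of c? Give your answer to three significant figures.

Compose velocities in two stages. Stage 1 (into S'): u₁ = (0.454+0.759)/(1+0.454×0.759) = 0.90214.
Stage 2 (into S): u = (0.90214+0.391)/(1+0.90214×0.391) = 0.95594, so the speed is 0.956c.

0.956c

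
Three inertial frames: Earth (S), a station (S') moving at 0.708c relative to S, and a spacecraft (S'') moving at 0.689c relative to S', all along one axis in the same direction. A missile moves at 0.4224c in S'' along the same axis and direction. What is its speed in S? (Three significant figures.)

0.975c

Compose velocities in two stages. Stage 1 (into S'): u₁ = (0.4224+0.689)/(1+0.4224×0.689) = 0.86086.
Stage 2 (into S): u = (0.86086+0.708)/(1+0.86086×0.708) = 0.97476, so the speed is 0.975c.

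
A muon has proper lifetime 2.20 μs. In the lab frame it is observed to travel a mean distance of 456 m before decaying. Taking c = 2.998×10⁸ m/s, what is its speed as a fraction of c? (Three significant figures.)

0.569c

d = βγcτ ⇒ βγ = d/(cτ) = 456.0 m / (659.56 m) = 0.69137.
β = (βγ)/√(1+(βγ)²) = 0.69137/√1.477992 = 0.569.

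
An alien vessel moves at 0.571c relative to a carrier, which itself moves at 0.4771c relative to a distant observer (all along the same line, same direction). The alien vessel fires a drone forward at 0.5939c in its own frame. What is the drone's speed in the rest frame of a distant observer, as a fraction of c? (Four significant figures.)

0.9519c

First combine the drone and alien vessel (S''→S'): u₁ = (0.5939 + 0.571)/(1 + 0.5939×0.571) = 1.1649/1.3391169 = 0.8699.
Then combine with the carrier (S'→S): u = (0.8699 + 0.4771)/(1 + 0.8699×0.4771) = 1.347/1.41502929 = 0.95192.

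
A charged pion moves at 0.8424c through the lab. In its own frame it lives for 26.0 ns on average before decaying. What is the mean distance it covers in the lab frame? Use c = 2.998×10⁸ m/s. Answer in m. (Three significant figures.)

12.2 m

Lorentz factor: γ = (1 − 0.70963776)^(−1/2) = 1.8558.
Lab-frame lifetime: Δt = γτ = 1.8558 × 26.0 ns = 48.251 ns.
Distance: d = vΔt = 0.8424 × 2.998×10⁸ m/s × 4.8251×10^-8 s = 12.2 m.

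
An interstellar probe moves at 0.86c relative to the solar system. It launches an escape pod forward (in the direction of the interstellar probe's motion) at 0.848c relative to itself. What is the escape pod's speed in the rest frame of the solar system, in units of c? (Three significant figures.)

In units of c, u = (u' + v)/(1 + u'v) with u' = 0.848 and v = 0.86.
Numerator: 0.848 + 0.86 = 1.708. Denominator: 1 + (0.848)(0.86) = 1.72928.
u = 1.708/1.72928 = 0.98769, so the speed is 0.988c.

0.988c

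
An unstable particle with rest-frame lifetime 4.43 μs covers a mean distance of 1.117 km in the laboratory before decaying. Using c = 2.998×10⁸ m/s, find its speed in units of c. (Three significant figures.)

Lab distance = (lab lifetime)·v = γτ·βc, so βγ = d/(cτ) = 1117/(2.998×10⁸ × 4.430×10^-6) = 0.84104.
With βγ = 0.84104: γ² = 1 + (βγ)² = 1.707348, and β = (βγ)/γ = 0.84104/1.30666 = 0.644.

0.644c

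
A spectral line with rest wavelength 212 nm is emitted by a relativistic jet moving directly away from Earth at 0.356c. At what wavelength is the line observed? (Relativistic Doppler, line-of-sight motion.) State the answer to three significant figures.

308 nm

Relativistic Doppler for wavelength: λ_obs = λ_src · √((1+β)/(1−β)).
With β = 0.356: factor = √(1.356/0.644) = 1.4511.
λ_obs = 212 × 1.4511 = 308 nm.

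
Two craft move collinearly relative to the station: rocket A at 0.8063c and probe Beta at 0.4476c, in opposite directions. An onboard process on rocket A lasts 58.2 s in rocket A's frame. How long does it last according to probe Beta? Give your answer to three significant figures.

The velocity of rocket A relative to probe Beta is (0.8063 + 0.4476)c / (1 + 0.8063×0.4476) = 0.92138c; relative speed 0.92138c.
γ for this relative speed: γ = 1/√(1 − 0.848941) = 2.5729.
The clock on rocket A records proper time, so probe Beta measures Δt = γΔτ = 2.5729 × 58.2 = 150 s.

150 s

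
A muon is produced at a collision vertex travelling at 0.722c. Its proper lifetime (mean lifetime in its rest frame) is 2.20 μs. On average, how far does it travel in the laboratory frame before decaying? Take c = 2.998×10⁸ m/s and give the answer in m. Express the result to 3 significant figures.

β² = 0.521284, so γ = 1/√0.478716 = 1.4453.
Lab-frame lifetime: Δt = γτ = 1.4453 × 2.20 μs = 3.1797 μs.
Distance: d = vΔt = 0.722 × 2.998×10⁸ m/s × 3.1797×10^-6 s = 688 m.

688 m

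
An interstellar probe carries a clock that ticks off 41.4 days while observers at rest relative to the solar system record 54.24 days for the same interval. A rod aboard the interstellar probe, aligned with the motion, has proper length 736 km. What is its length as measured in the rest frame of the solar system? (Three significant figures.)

From Δt = γΔτ: γ = 54.24/41.4 = 1.31014.
L = L₀/γ = 736/1.31014 = 562 km.

562 km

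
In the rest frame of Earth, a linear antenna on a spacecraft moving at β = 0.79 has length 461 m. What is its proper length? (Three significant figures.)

752 m

With β = 0.79, γ = 1/√(1 − 0.79²) = 1/√0.3759 = 1.631.
Proper length: L₀ = γ·L = 1.631 × 461 = 752 m.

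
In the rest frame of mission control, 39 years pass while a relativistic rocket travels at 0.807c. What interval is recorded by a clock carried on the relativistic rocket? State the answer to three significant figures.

23.0 years

γ = 1/√(1 − β²) = 1/√(1 − 0.651249) = 1/√0.348751 = 1/0.590551 = 1.6933.
The relativistic rocket's clock runs slow as seen from mission control, so Δτ = Δt/γ = 39/1.6933 = 23.0 years.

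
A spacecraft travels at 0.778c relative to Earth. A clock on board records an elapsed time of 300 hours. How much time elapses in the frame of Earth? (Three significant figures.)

478 hours

Lorentz factor: γ = (1 − 0.605284)^(−1/2) = 1.5917.
Time dilation: Δt = γ·Δτ = 1.5917 × 300 = 478 hours.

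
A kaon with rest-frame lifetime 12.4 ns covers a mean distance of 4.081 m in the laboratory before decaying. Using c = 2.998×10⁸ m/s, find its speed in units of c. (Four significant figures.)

Let x = d/(cτ) = 4.081 m / (2.998×10⁸ m/s × 1.240×10^-8 s) = 1.0978. Since d = βγcτ, x = βγ = β/√(1−β²).
Solving: β² = x²/(1+x²) = 1.20516/2.20516 = 0.546518, so β = 0.7393.

0.7393c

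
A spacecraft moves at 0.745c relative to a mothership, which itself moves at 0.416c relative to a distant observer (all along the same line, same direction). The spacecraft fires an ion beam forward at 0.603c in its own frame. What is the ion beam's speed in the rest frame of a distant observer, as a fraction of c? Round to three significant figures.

0.971c

Compose velocities in two stages. Stage 1 (into S'): u₁ = (0.603+0.745)/(1+0.603×0.745) = 0.93015.
Stage 2 (into S): u = (0.93015+0.416)/(1+0.93015×0.416) = 0.97059, so the speed is 0.971c.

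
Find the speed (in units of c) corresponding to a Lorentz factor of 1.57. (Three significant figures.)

β = √(1 − 1/γ²) = √(1 − 1/2.4649) = √0.594304 = 0.771.

0.771c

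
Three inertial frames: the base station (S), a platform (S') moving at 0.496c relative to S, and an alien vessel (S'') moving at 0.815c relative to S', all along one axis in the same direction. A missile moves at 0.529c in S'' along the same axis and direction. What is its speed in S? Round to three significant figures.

First combine the missile and alien vessel (S''→S'): u₁ = (0.529 + 0.815)/(1 + 0.529×0.815) = 1.344/1.431135 = 0.93911.
Then combine with the platform (S'→S): u = (0.93911 + 0.496)/(1 + 0.93911×0.496) = 1.43511/1.46579856 = 0.97906.

0.979c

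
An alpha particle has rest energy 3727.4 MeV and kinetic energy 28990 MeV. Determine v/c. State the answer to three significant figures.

0.993

γ = 1 + K/(mc²) = 1 + 28990/3727.4 = 8.7775.
β = √(1 − 1/γ²) = √(1 − 0.0129795) = √0.9870205 = 0.993.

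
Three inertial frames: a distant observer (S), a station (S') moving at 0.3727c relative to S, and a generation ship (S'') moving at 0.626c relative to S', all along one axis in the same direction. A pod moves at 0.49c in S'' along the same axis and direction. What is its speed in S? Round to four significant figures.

Compose velocities in two stages. Stage 1 (into S'): u₁ = (0.49+0.626)/(1+0.49×0.626) = 0.85403.
Stage 2 (into S): u = (0.85403+0.3727)/(1+0.85403×0.3727) = 0.93054, so the speed is 0.9305c.

0.9305c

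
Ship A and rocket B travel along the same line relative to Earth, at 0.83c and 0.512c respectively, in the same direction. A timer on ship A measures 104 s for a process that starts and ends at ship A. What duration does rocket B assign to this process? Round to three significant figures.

125 s

The velocity of ship A relative to rocket B is (0.83 − 0.512)c / (1 − 0.83×0.512) = 0.55301c; relative speed 0.55301c.
γ for this relative speed: γ = 1/√(1 − 0.30582) = 1.2002.
Ship A's interval is proper; time dilation gives Δt_B = γΔτ = 1.2002 × 104 s = 125 s.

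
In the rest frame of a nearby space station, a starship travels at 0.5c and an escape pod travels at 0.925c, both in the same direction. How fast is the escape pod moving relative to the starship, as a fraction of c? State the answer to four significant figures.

Transform to the starship's frame: u' = (u − v)/(1 − uv/c²).
u' = (0.925 − 0.5)/(1 − 0.925×0.5) = 0.425/0.5375 = 0.7907.
Speed in the starship's frame: 0.7907c (in the same direction).

0.7907c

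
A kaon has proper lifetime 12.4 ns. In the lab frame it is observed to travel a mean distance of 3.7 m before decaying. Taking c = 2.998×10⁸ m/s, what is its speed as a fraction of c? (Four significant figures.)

0.7054c

Let x = d/(cτ) = 3.700 m / (2.998×10⁸ m/s × 1.240×10^-8 s) = 0.99529. Since d = βγcτ, x = βγ = β/√(1−β²).
Solving: β² = x²/(1+x²) = 0.990602/1.990602 = 0.497639, so β = 0.7054.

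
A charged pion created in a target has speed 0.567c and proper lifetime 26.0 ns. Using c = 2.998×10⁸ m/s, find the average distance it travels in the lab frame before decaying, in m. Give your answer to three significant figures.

Lorentz factor: γ = (1 − 0.321489)^(−1/2) = 1.214.
Lab-frame lifetime: Δt = γτ = 1.214 × 26.0 ns = 31.564 ns.
Distance: d = vΔt = 0.567 × 2.998×10⁸ m/s × 3.1564×10^-8 s = 5.37 m.

5.37 m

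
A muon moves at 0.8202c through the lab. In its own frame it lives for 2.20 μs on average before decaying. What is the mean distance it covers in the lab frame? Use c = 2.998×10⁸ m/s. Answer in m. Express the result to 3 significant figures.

γ = 1/√(1 − β²) = 1/√(1 − 0.67272804) = 1/√0.32727196 = 1/0.572077 = 1.748.
Lab-frame lifetime: Δt = γτ = 1.748 × 2.20 μs = 3.8456 μs.
Distance: d = vΔt = 0.8202 × 2.998×10⁸ m/s × 3.8456×10^-6 s = 946 m.

946 m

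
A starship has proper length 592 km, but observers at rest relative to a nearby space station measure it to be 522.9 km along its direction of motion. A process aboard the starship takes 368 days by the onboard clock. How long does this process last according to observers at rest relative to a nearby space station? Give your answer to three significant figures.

417 days

Length contraction gives γ = L₀/L = 592/522.9 = 1.13215.
Δt = γΔτ = 1.13215 × 368 = 417 days.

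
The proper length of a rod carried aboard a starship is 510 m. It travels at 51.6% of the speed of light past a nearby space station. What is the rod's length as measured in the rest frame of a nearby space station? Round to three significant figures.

437 m

Lorentz factor: γ = (1 − 0.266256)^(−1/2) = 1.1674.
Along the direction of motion the measured length is L₀/γ = 510/1.1674 = 437 m.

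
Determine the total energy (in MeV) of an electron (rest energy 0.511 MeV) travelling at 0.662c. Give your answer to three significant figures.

γ = 1/√(1 − β²) = 1/√(1 − 0.438244) = 1/√0.561756 = 1/0.749504 = 1.3342.
Total energy: E = γmc² = 1.3342 × 0.511 MeV = 0.682 MeV.

0.682 MeV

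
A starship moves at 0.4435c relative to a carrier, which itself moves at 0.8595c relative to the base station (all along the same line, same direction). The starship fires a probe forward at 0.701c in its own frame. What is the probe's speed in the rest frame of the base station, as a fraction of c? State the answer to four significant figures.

Apply u = (u'+v)/(1+u'v) twice. Probe in the carrier frame: (0.701+0.4435)/(1+0.701·0.4435) = 1.1445/1.3108935 = 0.87307c.
That velocity, transformed to the rest frame of the base station: (0.87307+0.8595)/(1+0.87307·0.8595) = 1.73257/1.750403665 = 0.98981c.

0.9898c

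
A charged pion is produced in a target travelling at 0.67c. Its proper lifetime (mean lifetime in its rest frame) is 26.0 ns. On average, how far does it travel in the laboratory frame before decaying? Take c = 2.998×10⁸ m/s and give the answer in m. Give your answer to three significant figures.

With β = 0.67, γ = 1/√(1 − 0.67²) = 1/√0.5511 = 1.3471.
Lab-frame lifetime: Δt = γτ = 1.3471 × 26.0 ns = 35.025 ns.
Distance: d = vΔt = 0.67 × 2.998×10⁸ m/s × 3.5025×10^-8 s = 7.04 m.

7.04 m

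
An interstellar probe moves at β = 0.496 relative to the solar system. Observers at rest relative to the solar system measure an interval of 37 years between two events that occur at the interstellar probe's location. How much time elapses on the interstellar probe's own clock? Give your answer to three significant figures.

32.1 years

γ = 1/√(1 − β²) = 1/√(1 − 0.246016) = 1/√0.753984 = 1/0.868323 = 1.1516.
The interstellar probe's clock runs slow as seen from the solar system, so Δτ = Δt/γ = 37/1.1516 = 32.1 years.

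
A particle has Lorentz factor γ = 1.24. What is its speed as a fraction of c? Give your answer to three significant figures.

β = √(1 − 1/γ²) = √(1 − 1/1.5376) = √0.349636 = 0.591.

0.591c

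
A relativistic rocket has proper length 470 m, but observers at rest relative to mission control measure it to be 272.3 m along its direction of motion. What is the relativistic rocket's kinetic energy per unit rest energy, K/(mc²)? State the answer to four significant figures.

γ = L₀/L = 470/272.3 = 1.72604.
K/(mc²) = γ − 1 = 1.72604 − 1 = 0.7260.

0.7260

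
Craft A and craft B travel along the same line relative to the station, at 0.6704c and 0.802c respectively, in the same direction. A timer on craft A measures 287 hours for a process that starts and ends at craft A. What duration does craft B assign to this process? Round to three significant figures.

The velocity of craft A relative to craft B is (0.6704 − 0.802)c / (1 − 0.6704×0.802) = −0.28464c; relative speed 0.28464c.
γ for this relative speed: γ = 1/√(1 − 0.0810199) = 1.0432.
Craft A's interval is proper; time dilation gives Δt_B = γΔτ = 1.0432 × 287 hours = 299 hours.

299 hours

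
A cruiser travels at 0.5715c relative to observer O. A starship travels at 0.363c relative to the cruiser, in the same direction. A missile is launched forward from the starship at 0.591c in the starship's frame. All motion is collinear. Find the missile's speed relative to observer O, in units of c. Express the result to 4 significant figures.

First combine the missile and starship (S''→S'): u₁ = (0.591 + 0.363)/(1 + 0.591×0.363) = 0.954/1.214533 = 0.78549.
Then combine with the cruiser (S'→S): u = (0.78549 + 0.5715)/(1 + 0.78549×0.5715) = 1.35699/1.448907535 = 0.93656.

0.9366c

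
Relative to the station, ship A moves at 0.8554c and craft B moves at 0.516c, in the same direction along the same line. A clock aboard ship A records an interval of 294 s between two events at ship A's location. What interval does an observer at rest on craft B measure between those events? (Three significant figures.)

Speed of ship A in craft B's frame: u = (v_A − v_B)/(1 − v_A v_B/c²) = (0.8554 − 0.516)/(1 − 0.8554×0.516) = 0.3394/0.5586136 = 0.60758; |u| = 0.60758c.
γ for this relative speed: γ = 1/√(1 − 0.369153) = 1.259.
Ship A's interval is proper; time dilation gives Δt_B = γΔτ = 1.259 × 294 s = 370 s.

370 s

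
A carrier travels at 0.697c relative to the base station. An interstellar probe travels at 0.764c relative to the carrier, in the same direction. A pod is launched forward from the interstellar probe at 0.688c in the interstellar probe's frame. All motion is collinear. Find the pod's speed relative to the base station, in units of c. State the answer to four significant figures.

First combine the pod and interstellar probe (S''→S'): u₁ = (0.688 + 0.764)/(1 + 0.688×0.764) = 1.452/1.525632 = 0.95174.
Then combine with the carrier (S'→S): u = (0.95174 + 0.697)/(1 + 0.95174×0.697) = 1.64874/1.66336278 = 0.99121.

0.9912c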